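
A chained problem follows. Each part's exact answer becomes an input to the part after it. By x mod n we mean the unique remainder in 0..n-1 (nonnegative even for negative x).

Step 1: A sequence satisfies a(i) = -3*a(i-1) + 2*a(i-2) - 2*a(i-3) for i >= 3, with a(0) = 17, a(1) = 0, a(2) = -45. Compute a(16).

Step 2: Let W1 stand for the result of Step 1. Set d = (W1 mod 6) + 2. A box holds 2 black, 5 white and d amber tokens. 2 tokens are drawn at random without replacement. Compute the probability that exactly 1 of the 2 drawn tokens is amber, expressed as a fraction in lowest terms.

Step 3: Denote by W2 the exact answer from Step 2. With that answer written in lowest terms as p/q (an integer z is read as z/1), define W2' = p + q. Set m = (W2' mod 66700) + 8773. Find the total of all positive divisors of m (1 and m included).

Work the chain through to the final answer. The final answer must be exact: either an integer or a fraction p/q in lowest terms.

12714

Step 1: a(3) = -3*(-45) + 2*(0) - 2*(17) = 101; iterating: a(3)=101, a(4)=-393, a(5)=1471, a(6)=-5401, a(7)=19931, a(8)=-73537, a(9)=271275, a(10)=-1000761, a(11)=3691907, a(12)=-13619793, a(13)=50244715, a(14)=-185357545, a(15)=683801651, a(16)=-2522609473; answer -2522609473
Step 2: W1 = -2522609473; d = 7; total draws C(14,2) = 91; favorable C(7,1)*C(7,1) = 49; P = 7/13; answer 7/13
Step 3: W2 = 7/13; threaded value p + q = 20; m = 8793; 8793 = 3^2 * 977; sigma = (1 + 3 + 9) * (1 + 977) = 13 * 978 = 12714; answer 12714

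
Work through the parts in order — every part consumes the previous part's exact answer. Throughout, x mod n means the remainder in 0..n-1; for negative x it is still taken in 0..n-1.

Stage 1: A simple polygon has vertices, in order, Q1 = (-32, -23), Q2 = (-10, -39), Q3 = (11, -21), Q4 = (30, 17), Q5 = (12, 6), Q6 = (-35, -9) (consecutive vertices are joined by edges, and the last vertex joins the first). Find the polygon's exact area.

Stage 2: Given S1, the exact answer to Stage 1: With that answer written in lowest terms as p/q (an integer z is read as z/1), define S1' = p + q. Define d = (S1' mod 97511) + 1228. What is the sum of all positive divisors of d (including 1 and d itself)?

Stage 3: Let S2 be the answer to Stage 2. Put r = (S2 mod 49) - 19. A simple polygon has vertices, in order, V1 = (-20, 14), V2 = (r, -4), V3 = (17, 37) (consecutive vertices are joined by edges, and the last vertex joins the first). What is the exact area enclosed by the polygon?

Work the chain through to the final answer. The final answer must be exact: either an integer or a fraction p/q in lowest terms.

Stage 1: cross terms: (-32*-39 - -10*-23)=1018, (-10*-21 - 11*-39)=639, (11*17 - 30*-21)=817, (30*6 - 12*17)=-24, (12*-9 - -35*6)=102, (-35*-23 - -32*-9)=517; twice the area = |3069| = 3069; area = 3069/2; answer 3069/2
Stage 2: S1 = 3069/2; threaded value p + q = 3071; d = 4299; 4299 = 3 * 1433; sigma = (1 + 3) * (1 + 1433) = 4 * 1434 = 5736; answer 5736
Stage 3: S2 = 5736; r = -16; cross terms: (-20*-4 - -16*14)=304, (-16*37 - 17*-4)=-524, (17*14 - -20*37)=978; twice the area = |758| = 758; area = 379; answer 379

379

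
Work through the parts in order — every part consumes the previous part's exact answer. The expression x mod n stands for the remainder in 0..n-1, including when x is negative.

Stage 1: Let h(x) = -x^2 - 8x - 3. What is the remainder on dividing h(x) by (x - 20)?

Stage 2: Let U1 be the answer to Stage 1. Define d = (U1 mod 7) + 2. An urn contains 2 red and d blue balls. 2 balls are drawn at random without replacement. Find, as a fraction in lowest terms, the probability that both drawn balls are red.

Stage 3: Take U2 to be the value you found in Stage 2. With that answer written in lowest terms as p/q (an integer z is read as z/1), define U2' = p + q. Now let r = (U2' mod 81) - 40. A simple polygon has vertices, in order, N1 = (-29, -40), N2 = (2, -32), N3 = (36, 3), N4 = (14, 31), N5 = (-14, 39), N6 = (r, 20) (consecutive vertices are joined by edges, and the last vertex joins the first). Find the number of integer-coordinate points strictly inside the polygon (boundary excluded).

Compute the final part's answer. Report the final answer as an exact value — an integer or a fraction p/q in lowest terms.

2688

Stage 1: remainder = value at the root: -1*(20)^2 - 8*(20)^1 - 3 = (-400) + (-160) + (-3) = -563; answer -563
Stage 2: U1 = -563; d = 6; total draws C(8,2) = 28; favorable C(2,2) = 1; P = 1/28; answer 1/28
Stage 3: U2 = 1/28; threaded value p + q = 29; r = -11; cross terms: (-29*-32 - 2*-40)=1008, (2*3 - 36*-32)=1158, (36*31 - 14*3)=1074, (14*39 - -14*31)=980, (-14*20 - -11*39)=149, (-11*-40 - -29*20)=1020; twice the area = |5389| = 5389; area = 5389/2; boundary points = 1 + 1 + 2 + 4 + 1 + 6 = 15; strictly interior points = area - boundary/2 + 1 = 2688; answer 2688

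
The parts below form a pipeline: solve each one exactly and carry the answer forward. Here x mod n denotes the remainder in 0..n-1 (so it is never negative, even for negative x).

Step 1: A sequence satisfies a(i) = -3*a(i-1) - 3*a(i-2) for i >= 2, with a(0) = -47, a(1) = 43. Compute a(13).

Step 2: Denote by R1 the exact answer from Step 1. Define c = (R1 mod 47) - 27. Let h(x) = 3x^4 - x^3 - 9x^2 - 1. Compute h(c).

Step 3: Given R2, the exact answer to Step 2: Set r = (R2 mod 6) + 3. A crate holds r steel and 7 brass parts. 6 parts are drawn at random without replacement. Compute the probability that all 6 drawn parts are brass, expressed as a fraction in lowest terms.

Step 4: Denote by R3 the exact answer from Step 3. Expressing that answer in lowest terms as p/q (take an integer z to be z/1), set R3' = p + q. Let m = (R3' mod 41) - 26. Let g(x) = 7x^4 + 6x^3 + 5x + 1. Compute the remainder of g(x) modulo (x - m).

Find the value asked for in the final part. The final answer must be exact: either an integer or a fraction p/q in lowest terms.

Step 1: a(2) = -3*(43) - 3*(-47) = 12; iterating: a(2)=12, a(3)=-165, a(4)=459, a(5)=-882, a(6)=1269, a(7)=-1161, a(8)=-324, a(9)=4455, a(10)=-12393, a(11)=23814, a(12)=-34263, a(13)=31347; answer 31347
Step 2: R1 = 31347; c = 18; 3*(18)^4 - 1*(18)^3 - 9*(18)^2 - 1 = (314928) + (-5832) + (-2916) + (-1) = 306179; answer 306179
Step 3: R2 = 306179; r = 8; total draws C(15,6) = 5005; favorable C(7,6) = 7; P = 1/715; answer 1/715
Step 4: R3 = 1/715; threaded value p + q = 716; m = -7; remainder = value at the root: 7*(-7)^4 + 6*(-7)^3 + 5*(-7)^1 + 1 = (16807) + (-2058) + (-35) + (1) = 14715; answer 14715

14715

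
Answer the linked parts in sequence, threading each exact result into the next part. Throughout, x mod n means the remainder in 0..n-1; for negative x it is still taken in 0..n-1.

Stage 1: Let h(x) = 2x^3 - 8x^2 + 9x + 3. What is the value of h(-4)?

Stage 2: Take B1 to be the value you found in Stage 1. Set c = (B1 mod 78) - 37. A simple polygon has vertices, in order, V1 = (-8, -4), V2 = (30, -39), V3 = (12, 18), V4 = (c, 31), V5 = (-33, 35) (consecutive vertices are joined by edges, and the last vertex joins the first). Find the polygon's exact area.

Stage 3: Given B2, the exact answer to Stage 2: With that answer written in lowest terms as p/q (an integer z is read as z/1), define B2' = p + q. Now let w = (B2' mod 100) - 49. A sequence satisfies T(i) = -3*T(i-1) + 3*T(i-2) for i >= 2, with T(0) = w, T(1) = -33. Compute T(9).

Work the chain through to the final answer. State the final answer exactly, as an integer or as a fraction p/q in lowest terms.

-103518

Stage 1: 2*(-4)^3 - 8*(-4)^2 + 9*(-4)^1 + 3 = (-128) + (-128) + (-36) + (3) = -289; answer -289
Stage 2: B1 = -289; c = -14; cross terms: (-8*-39 - 30*-4)=432, (30*18 - 12*-39)=1008, (12*31 - -14*18)=624, (-14*35 - -33*31)=533, (-33*-4 - -8*35)=412; twice the area = |3009| = 3009; area = 3009/2; answer 3009/2
Stage 3: B2 = 3009/2; threaded value p + q = 3011; w = -38; T(2) = -3*(-33) + 3*(-38) = -15; iterating: T(2)=-15, T(3)=-54, T(4)=117, T(5)=-513, T(6)=1890, T(7)=-7209, T(8)=27297, T(9)=-103518; answer -103518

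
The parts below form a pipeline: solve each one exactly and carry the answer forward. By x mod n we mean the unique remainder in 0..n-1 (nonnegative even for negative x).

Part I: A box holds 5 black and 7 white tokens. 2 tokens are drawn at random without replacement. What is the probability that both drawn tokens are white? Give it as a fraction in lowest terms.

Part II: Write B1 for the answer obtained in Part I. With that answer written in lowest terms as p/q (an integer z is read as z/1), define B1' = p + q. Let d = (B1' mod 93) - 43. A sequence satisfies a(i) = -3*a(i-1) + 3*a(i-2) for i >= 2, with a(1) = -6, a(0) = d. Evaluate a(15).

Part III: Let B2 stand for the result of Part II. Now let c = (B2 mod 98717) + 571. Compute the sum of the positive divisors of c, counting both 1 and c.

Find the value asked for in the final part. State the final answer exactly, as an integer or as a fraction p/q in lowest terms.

Part I: total draws C(12,2) = 66; favorable C(7,2) = 21; P = 7/22; answer 7/22
Part II: B1 = 7/22; threaded value p + q = 29; d = -14; a(2) = -3*(-6) + 3*(-14) = -24; iterating: a(2)=-24, a(3)=54, a(4)=-234, a(5)=864, a(6)=-3294, a(7)=12474, a(8)=-47304, a(9)=179334, a(10)=-679914, a(11)=2577744, a(12)=-9772974, a(13)=37052154, a(14)=-140475384, a(15)=532582614; answer 532582614
Part III: B2 = 532582614; c = 4970; 4970 = 2 * 5 * 7 * 71; sigma = (1 + 2) * (1 + 5) * (1 + 7) * (1 + 71) = 3 * 6 * 8 * 72 = 10368; answer 10368

10368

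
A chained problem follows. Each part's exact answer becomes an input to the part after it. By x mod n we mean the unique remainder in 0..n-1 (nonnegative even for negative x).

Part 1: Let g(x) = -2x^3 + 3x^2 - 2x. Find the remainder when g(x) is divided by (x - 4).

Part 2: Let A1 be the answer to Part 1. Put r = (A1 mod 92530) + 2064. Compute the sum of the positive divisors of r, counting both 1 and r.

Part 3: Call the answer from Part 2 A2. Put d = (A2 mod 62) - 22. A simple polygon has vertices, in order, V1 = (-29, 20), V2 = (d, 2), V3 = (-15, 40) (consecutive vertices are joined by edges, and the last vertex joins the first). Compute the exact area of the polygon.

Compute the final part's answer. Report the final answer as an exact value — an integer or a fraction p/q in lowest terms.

756

Part 1: remainder = value at the root: -2*(4)^3 + 3*(4)^2 - 2*(4)^1 = (-128) + (48) + (-8) = -88; answer -88
Part 2: A1 = -88; r = 94506; 94506 = 2 * 3 * 19 * 829; sigma = (1 + 2) * (1 + 3) * (1 + 19) * (1 + 829) = 3 * 4 * 20 * 830 = 199200; answer 199200
Part 3: A2 = 199200; d = 34; cross terms: (-29*2 - 34*20)=-738, (34*40 - -15*2)=1390, (-15*20 - -29*40)=860; twice the area = |1512| = 1512; area = 756; answer 756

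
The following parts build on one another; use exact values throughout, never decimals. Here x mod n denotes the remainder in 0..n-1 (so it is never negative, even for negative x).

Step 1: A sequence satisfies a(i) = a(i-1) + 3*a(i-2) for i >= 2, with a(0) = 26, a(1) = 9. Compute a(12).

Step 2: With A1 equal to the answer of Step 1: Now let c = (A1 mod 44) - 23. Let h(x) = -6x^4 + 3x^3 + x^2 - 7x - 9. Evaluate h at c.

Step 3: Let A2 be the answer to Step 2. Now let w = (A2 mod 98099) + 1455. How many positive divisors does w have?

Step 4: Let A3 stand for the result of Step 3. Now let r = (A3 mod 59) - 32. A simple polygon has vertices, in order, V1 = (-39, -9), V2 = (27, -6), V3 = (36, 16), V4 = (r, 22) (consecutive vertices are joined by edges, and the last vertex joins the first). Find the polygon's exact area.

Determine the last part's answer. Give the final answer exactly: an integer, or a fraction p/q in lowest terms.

3375/2

Step 1: a(2) = 1*(9) + 3*(26) = 87; iterating: a(2)=87, a(3)=114, a(4)=375, a(5)=717, a(6)=1842, a(7)=3993, a(8)=9519, a(9)=21498, a(10)=50055, a(11)=114549, a(12)=264714; answer 264714
Step 2: A1 = 264714; c = -13; -6*(-13)^4 + 3*(-13)^3 + 1*(-13)^2 - 7*(-13)^1 - 9 = (-171366) + (-6591) + (169) + (91) + (-9) = -177706; answer -177706
Step 3: A2 = -177706; w = 19947; 19947 = 3 * 61 * 109; number of divisors = (1+1) * (1+1) * (1+1) = 8; answer 8
Step 4: A3 = 8; r = -24; cross terms: (-39*-6 - 27*-9)=477, (27*16 - 36*-6)=648, (36*22 - -24*16)=1176, (-24*-9 - -39*22)=1074; twice the area = |3375| = 3375; area = 3375/2; answer 3375/2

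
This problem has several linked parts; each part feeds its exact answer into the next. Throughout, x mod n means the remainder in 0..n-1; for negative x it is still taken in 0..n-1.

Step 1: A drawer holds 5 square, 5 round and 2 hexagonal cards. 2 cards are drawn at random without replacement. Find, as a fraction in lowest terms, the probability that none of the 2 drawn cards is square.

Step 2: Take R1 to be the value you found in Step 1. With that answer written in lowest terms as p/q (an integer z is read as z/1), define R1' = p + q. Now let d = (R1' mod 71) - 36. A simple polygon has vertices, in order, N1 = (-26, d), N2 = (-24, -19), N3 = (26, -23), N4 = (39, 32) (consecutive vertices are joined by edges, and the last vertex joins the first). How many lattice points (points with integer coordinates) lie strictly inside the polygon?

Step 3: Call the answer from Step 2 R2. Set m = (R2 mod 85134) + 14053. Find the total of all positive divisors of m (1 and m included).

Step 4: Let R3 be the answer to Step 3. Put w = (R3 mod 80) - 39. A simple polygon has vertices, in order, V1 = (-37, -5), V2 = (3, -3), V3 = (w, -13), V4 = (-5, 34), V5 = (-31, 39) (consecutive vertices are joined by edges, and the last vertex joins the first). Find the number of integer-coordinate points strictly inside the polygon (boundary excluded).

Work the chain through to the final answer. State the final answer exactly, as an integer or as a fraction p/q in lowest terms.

Step 1: total draws C(12,2) = 66; favorable C(7,2) = 21; P = 7/22; answer 7/22
Step 2: R1 = 7/22; threaded value p + q = 29; d = -7; cross terms: (-26*-19 - -24*-7)=326, (-24*-23 - 26*-19)=1046, (26*32 - 39*-23)=1729, (39*-7 - -26*32)=559; twice the area = |3660| = 3660; area = 1830; boundary points = 2 + 2 + 1 + 13 = 18; strictly interior points = area - boundary/2 + 1 = 1822; answer 1822
Step 3: R2 = 1822; m = 15875; 15875 = 5^3 * 127; sigma = (1 + 5 + 25 + 125) * (1 + 127) = 156 * 128 = 19968; answer 19968
Step 4: R3 = 19968; w = 9; cross terms: (-37*-3 - 3*-5)=126, (3*-13 - 9*-3)=-12, (9*34 - -5*-13)=241, (-5*39 - -31*34)=859, (-31*-5 - -37*39)=1598; twice the area = |2812| = 2812; area = 1406; boundary points = 2 + 2 + 1 + 1 + 2 = 8; strictly interior points = area - boundary/2 + 1 = 1403; answer 1403

1403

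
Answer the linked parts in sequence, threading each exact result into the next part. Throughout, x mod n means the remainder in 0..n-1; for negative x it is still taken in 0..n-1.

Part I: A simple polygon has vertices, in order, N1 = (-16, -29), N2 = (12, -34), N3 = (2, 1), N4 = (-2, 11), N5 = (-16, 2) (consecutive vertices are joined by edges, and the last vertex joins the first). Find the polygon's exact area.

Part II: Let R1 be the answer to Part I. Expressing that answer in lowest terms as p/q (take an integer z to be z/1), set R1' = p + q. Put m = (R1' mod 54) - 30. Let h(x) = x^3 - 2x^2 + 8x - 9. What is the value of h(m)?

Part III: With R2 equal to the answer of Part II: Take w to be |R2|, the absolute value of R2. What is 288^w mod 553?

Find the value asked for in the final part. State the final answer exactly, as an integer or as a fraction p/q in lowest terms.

Part I: cross terms: (-16*-34 - 12*-29)=892, (12*1 - 2*-34)=80, (2*11 - -2*1)=24, (-2*2 - -16*11)=172, (-16*-29 - -16*2)=496; twice the area = |1664| = 1664; area = 832; answer 832
Part II: R1 = 832; threaded value p + q = 833; m = -7; 1*(-7)^3 - 2*(-7)^2 + 8*(-7)^1 - 9 = (-343) + (-98) + (-56) + (-9) = -506; answer -506
Part III: R2 = -506; w = 506; squarings mod 553: 288^1=288, 288^2=547, 288^4=36, 288^8=190, 288^16=155, 288^32=246, 288^64=239, 288^128=162, 288^256=253; 288^506 = 288^2 * 288^8 * 288^16 * 288^32 * 288^64 * 288^128 * 288^256 = 505 (mod 553); answer 505

505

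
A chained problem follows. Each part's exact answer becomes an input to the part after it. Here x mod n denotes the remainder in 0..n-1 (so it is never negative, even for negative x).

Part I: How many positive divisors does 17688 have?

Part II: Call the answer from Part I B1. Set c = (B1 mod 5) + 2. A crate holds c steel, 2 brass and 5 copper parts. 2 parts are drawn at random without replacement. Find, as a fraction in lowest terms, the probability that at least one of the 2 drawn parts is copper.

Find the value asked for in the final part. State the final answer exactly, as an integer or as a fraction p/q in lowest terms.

Part I: 17688 = 2^3 * 3 * 11 * 67; number of divisors = (3+1) * (1+1) * (1+1) * (1+1) = 32; answer 32
Part II: B1 = 32; c = 4; total draws C(11,2) = 55; complement C(6,2) = 15; favorable 55 - 15 = 40; P = 8/11; answer 8/11

8/11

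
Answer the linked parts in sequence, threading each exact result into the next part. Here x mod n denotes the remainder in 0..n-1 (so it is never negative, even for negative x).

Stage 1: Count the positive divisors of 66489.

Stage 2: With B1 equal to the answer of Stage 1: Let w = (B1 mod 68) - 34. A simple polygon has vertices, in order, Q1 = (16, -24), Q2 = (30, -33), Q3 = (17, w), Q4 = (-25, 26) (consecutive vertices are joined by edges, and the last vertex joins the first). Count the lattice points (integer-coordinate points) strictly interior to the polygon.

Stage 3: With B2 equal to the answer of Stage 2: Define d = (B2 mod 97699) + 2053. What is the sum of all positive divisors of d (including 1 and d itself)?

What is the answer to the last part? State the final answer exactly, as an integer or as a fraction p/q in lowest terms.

2176

Stage 1: 66489 = 3 * 37 * 599; number of divisors = (1+1) * (1+1) * (1+1) = 8; answer 8
Stage 2: B1 = 8; w = -26; cross terms: (16*-33 - 30*-24)=192, (30*-26 - 17*-33)=-219, (17*26 - -25*-26)=-208, (-25*-24 - 16*26)=184; twice the area = |-51| = 51; area = 51/2; boundary points = 1 + 1 + 2 + 1 = 5; strictly interior points = area - boundary/2 + 1 = 24; answer 24
Stage 3: B2 = 24; d = 2077; 2077 = 31 * 67; sigma = (1 + 31) * (1 + 67) = 32 * 68 = 2176; answer 2176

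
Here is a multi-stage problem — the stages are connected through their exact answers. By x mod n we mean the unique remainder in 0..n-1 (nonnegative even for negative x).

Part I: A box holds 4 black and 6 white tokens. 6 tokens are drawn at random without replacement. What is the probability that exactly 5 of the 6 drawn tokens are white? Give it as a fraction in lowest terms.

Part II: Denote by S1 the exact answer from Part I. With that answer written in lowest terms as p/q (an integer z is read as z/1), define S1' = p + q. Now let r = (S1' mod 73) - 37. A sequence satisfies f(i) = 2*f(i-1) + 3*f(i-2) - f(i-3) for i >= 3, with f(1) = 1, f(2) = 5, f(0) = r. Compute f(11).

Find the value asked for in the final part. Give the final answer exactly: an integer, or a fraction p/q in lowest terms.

Part I: total draws C(10,6) = 210; favorable C(6,5)*C(4,1) = 24; P = 4/35; answer 4/35
Part II: S1 = 4/35; threaded value p + q = 39; r = 2; f(3) = 2*(5) + 3*(1) - 1*(2) = 11; iterating: f(3)=11, f(4)=36, f(5)=100, f(6)=297, f(7)=858, f(8)=2507, f(9)=7291, f(10)=21245, f(11)=61856; answer 61856

61856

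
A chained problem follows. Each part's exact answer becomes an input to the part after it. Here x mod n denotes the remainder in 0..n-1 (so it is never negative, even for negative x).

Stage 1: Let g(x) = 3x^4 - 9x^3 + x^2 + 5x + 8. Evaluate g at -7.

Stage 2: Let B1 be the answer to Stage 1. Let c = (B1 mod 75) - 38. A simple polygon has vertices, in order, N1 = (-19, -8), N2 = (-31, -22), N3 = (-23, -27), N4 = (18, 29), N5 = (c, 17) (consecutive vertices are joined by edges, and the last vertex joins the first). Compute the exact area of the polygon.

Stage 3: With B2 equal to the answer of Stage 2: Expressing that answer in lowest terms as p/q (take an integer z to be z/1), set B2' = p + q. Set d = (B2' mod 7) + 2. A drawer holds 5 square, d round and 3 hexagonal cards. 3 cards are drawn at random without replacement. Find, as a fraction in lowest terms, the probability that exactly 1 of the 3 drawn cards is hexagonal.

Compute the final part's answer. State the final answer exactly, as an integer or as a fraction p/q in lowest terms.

165/364

Stage 1: 3*(-7)^4 - 9*(-7)^3 + 1*(-7)^2 + 5*(-7)^1 + 8 = (7203) + (3087) + (49) + (-35) + (8) = 10312; answer 10312
Stage 2: B1 = 10312; c = -1; cross terms: (-19*-22 - -31*-8)=170, (-31*-27 - -23*-22)=331, (-23*29 - 18*-27)=-181, (18*17 - -1*29)=335, (-1*-8 - -19*17)=331; twice the area = |986| = 986; area = 493; answer 493
Stage 3: B2 = 493; threaded value p + q = 494; d = 6; total draws C(14,3) = 364; favorable C(3,1)*C(11,2) = 165; P = 165/364; answer 165/364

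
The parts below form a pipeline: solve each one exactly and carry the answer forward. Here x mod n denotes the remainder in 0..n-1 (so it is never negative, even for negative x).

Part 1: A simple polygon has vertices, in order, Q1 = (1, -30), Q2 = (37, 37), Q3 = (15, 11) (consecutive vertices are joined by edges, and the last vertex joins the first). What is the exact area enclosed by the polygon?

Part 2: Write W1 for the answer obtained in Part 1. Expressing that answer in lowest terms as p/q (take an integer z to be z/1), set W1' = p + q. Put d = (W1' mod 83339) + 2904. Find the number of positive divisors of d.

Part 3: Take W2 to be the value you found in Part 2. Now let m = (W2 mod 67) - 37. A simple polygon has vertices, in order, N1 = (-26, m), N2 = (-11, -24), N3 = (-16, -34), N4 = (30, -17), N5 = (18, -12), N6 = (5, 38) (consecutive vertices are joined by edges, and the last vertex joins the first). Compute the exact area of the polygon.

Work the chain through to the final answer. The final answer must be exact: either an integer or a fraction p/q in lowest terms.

1592

Part 1: cross terms: (1*37 - 37*-30)=1147, (37*11 - 15*37)=-148, (15*-30 - 1*11)=-461; twice the area = |538| = 538; area = 269; answer 269
Part 2: W1 = 269; threaded value p + q = 270; d = 3174; 3174 = 2 * 3 * 23^2; number of divisors = (1+1) * (1+1) * (2+1) = 12; answer 12
Part 3: W2 = 12; m = -25; cross terms: (-26*-24 - -11*-25)=349, (-11*-34 - -16*-24)=-10, (-16*-17 - 30*-34)=1292, (30*-12 - 18*-17)=-54, (18*38 - 5*-12)=744, (5*-25 - -26*38)=863; twice the area = |3184| = 3184; area = 1592; answer 1592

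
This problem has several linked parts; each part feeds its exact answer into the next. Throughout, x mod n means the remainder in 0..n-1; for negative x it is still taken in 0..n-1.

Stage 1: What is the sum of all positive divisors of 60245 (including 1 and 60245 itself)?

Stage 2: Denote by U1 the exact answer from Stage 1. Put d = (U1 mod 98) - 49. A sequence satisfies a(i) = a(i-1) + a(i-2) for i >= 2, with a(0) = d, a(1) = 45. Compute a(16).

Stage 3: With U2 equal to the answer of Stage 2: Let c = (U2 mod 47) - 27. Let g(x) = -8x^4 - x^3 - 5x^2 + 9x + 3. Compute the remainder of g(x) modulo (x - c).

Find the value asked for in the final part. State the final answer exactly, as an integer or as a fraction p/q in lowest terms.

-5042

Stage 1: 60245 = 5 * 12049; sigma = (1 + 5) * (1 + 12049) = 6 * 12050 = 72300; answer 72300
Stage 2: U1 = 72300; d = 25; a(2) = 1*(45) + 1*(25) = 70; iterating: a(2)=70, a(3)=115, a(4)=185, a(5)=300, a(6)=485, a(7)=785, a(8)=1270, a(9)=2055, a(10)=3325, a(11)=5380, a(12)=8705, a(13)=14085, a(14)=22790, a(15)=36875, a(16)=59665; answer 59665
Stage 3: U2 = 59665; c = -5; remainder = value at the root: -8*(-5)^4 - 1*(-5)^3 - 5*(-5)^2 + 9*(-5)^1 + 3 = (-5000) + (125) + (-125) + (-45) + (3) = -5042; answer -5042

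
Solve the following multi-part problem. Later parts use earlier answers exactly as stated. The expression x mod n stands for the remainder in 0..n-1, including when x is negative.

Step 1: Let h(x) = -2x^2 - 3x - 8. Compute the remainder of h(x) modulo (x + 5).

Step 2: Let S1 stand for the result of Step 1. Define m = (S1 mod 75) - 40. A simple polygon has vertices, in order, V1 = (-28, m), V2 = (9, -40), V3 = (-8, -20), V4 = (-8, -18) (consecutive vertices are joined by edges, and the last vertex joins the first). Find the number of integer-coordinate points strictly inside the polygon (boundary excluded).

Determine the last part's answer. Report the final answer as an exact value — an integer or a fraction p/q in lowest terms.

Step 1: remainder = value at the root: -2*(-5)^2 - 3*(-5)^1 - 8 = (-50) + (15) + (-8) = -43; answer -43
Step 2: S1 = -43; m = -8; cross terms: (-28*-40 - 9*-8)=1192, (9*-20 - -8*-40)=-500, (-8*-18 - -8*-20)=-16, (-8*-8 - -28*-18)=-440; twice the area = |236| = 236; area = 118; boundary points = 1 + 1 + 2 + 10 = 14; strictly interior points = area - boundary/2 + 1 = 112; answer 112

112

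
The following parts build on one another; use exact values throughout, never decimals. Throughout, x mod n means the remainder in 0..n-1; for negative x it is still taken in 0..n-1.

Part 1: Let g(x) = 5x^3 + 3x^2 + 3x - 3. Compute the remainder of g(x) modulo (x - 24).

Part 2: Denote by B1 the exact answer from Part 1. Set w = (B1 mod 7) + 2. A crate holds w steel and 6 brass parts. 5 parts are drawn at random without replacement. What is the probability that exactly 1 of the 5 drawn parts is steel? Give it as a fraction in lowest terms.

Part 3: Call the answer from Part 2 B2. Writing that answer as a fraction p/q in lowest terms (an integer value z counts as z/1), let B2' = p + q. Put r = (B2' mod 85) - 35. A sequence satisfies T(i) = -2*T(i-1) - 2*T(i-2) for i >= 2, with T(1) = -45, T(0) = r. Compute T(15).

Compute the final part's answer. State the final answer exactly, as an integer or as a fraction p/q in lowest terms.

Part 1: remainder = value at the root: 5*(24)^3 + 3*(24)^2 + 3*(24)^1 - 3 = (69120) + (1728) + (72) + (-3) = 70917; answer 70917
Part 2: B1 = 70917; w = 2; total draws C(8,5) = 56; favorable C(2,1)*C(6,4) = 30; P = 15/28; answer 15/28
Part 3: B2 = 15/28; threaded value p + q = 43; r = 8; T(2) = -2*(-45) - 2*(8) = 74; iterating: T(2)=74, T(3)=-58, T(4)=-32, T(5)=180, T(6)=-296, T(7)=232, T(8)=128, T(9)=-720, T(10)=1184, T(11)=-928, T(12)=-512, T(13)=2880, T(14)=-4736, T(15)=3712; answer 3712

3712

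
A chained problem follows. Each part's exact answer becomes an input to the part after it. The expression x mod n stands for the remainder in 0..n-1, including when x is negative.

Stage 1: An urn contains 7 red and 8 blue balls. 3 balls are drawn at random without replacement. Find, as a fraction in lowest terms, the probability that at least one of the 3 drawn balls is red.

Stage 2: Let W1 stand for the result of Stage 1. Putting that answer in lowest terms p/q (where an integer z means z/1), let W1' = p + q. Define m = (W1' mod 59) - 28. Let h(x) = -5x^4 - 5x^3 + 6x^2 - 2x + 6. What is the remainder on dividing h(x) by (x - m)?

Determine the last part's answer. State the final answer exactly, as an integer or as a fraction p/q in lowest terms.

-1586250

Stage 1: total draws C(15,3) = 455; complement C(8,3) = 56; favorable 455 - 56 = 399; P = 57/65; answer 57/65
Stage 2: W1 = 57/65; threaded value p + q = 122; m = -24; remainder = value at the root: -5*(-24)^4 - 5*(-24)^3 + 6*(-24)^2 - 2*(-24)^1 + 6 = (-1658880) + (69120) + (3456) + (48) + (6) = -1586250; answer -1586250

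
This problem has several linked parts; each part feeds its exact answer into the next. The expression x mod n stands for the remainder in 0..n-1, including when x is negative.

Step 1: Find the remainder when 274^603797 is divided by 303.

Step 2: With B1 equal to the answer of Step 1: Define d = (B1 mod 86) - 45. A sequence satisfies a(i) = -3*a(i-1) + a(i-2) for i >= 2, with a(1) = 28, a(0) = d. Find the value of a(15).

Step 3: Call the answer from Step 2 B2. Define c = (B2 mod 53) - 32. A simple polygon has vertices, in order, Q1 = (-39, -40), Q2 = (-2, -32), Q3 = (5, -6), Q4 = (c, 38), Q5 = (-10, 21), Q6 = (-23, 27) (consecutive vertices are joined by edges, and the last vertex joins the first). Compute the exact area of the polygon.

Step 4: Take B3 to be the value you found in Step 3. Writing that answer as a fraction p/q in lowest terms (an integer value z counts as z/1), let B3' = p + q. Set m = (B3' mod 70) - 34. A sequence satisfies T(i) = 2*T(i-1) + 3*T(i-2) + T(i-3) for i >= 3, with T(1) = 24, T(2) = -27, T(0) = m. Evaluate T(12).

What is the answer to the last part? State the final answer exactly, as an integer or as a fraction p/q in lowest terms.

47571

Step 1: squarings mod 303: 274^1=274, 274^2=235, 274^4=79, 274^8=181, 274^16=37, 274^32=157, 274^64=106, 274^128=25, 274^256=19, 274^512=58, 274^1024=31, 274^2048=52, 274^4096=280, 274^8192=226, 274^16384=172, 274^32768=193, 274^65536=283, 274^131072=97, 274^262144=16, 274^524288=256; 274^603797 = 274^1 * 274^4 * 274^16 * 274^128 * 274^512 * 274^1024 * 274^4096 * 274^8192 * 274^65536 * 274^524288 = 61 (mod 303); answer 61
Step 2: B1 = 61; d = 16; a(2) = -3*(28) + 1*(16) = -68; iterating: a(2)=-68, a(3)=232, a(4)=-764, a(5)=2524, a(6)=-8336, a(7)=27532, a(8)=-90932, a(9)=300328, a(10)=-991916, a(11)=3276076, a(12)=-10820144, a(13)=35736508, a(14)=-118029668, a(15)=389825512; answer 389825512
Step 3: B2 = 389825512; c = -14; cross terms: (-39*-32 - -2*-40)=1168, (-2*-6 - 5*-32)=172, (5*38 - -14*-6)=106, (-14*21 - -10*38)=86, (-10*27 - -23*21)=213, (-23*-40 - -39*27)=1973; twice the area = |3718| = 3718; area = 1859; answer 1859
Step 4: B3 = 1859; threaded value p + q = 1860; m = 6; T(3) = 2*(-27) + 3*(24) + 1*(6) = 24; iterating: T(3)=24, T(4)=-9, T(5)=27, T(6)=51, T(7)=174, T(8)=528, T(9)=1629, T(10)=5016, T(11)=15447, T(12)=47571; answer 47571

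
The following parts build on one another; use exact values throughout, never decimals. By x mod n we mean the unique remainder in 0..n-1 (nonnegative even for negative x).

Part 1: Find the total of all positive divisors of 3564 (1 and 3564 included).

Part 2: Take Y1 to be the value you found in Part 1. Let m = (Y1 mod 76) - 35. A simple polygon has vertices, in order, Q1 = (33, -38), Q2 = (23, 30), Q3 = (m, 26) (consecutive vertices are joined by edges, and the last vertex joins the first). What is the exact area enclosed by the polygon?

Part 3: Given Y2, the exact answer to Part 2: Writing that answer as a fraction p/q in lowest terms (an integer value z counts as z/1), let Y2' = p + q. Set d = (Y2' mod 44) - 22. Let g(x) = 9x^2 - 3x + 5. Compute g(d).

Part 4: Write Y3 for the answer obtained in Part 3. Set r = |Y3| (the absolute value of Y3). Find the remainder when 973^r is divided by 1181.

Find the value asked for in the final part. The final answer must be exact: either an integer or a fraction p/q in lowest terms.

Part 1: 3564 = 2^2 * 3^4 * 11; sigma = (1 + 2 + 4) * (1 + 3 + 9 + 27 + 81) * (1 + 11) = 7 * 121 * 12 = 10164; answer 10164
Part 2: Y1 = 10164; m = 21; cross terms: (33*30 - 23*-38)=1864, (23*26 - 21*30)=-32, (21*-38 - 33*26)=-1656; twice the area = |176| = 176; area = 88; answer 88
Part 3: Y2 = 88; threaded value p + q = 89; d = -21; 9*(-21)^2 - 3*(-21)^1 + 5 = (3969) + (63) + (5) = 4037; answer 4037
Part 4: Y3 = 4037; r = 4037; squarings mod 1181: 973^1=973, 973^2=748, 973^4=891, 973^8=249, 973^16=589, 973^32=888, 973^64=817, 973^128=224, 973^256=574, 973^512=1158, 973^1024=529, 973^2048=1125; 973^4037 = 973^1 * 973^4 * 973^64 * 973^128 * 973^256 * 973^512 * 973^1024 * 973^2048 = 1141 (mod 1181); answer 1141

1141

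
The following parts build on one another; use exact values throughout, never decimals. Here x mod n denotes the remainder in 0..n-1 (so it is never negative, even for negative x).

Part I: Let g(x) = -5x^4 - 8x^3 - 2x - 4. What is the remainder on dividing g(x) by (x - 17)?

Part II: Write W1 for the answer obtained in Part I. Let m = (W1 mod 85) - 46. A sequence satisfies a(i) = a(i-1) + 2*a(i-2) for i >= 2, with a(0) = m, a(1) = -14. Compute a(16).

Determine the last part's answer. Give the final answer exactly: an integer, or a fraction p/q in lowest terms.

-1026748

Part I: remainder = value at the root: -5*(17)^4 - 8*(17)^3 - 2*(17)^1 - 4 = (-417605) + (-39304) + (-34) + (-4) = -456947; answer -456947
Part II: W1 = -456947; m = -33; a(2) = 1*(-14) + 2*(-33) = -80; iterating: a(2)=-80, a(3)=-108, a(4)=-268, a(5)=-484, a(6)=-1020, a(7)=-1988, a(8)=-4028, a(9)=-8004, a(10)=-16060, a(11)=-32068, a(12)=-64188, a(13)=-128324, a(14)=-256700, a(15)=-513348, a(16)=-1026748; answer -1026748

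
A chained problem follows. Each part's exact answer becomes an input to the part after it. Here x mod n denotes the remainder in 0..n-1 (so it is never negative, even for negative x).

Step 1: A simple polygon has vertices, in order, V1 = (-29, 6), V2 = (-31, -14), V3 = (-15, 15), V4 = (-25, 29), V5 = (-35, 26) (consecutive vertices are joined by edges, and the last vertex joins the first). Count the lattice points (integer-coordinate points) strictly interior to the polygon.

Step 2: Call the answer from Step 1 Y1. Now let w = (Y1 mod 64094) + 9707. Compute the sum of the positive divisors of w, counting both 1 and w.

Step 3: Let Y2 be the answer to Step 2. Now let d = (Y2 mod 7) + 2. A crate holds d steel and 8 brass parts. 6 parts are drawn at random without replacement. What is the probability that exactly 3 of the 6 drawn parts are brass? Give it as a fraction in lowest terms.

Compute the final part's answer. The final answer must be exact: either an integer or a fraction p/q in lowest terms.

8/33

Step 1: cross terms: (-29*-14 - -31*6)=592, (-31*15 - -15*-14)=-675, (-15*29 - -25*15)=-60, (-25*26 - -35*29)=365, (-35*6 - -29*26)=544; twice the area = |766| = 766; area = 383; boundary points = 2 + 1 + 2 + 1 + 2 = 8; strictly interior points = area - boundary/2 + 1 = 380; answer 380
Step 2: Y1 = 380; w = 10087; 10087 = 7 * 11 * 131; sigma = (1 + 7) * (1 + 11) * (1 + 131) = 8 * 12 * 132 = 12672; answer 12672
Step 3: Y2 = 12672; d = 4; total draws C(12,6) = 924; favorable C(8,3)*C(4,3) = 224; P = 8/33; answer 8/33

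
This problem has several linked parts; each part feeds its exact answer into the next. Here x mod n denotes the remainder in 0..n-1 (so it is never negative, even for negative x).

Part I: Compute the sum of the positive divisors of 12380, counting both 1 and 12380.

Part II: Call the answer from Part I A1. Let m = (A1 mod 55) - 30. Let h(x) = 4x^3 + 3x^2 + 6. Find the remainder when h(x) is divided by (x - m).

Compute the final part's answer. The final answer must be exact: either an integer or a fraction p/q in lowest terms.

Part I: 12380 = 2^2 * 5 * 619; sigma = (1 + 2 + 4) * (1 + 5) * (1 + 619) = 7 * 6 * 620 = 26040; answer 26040
Part II: A1 = 26040; m = -5; remainder = value at the root: 4*(-5)^3 + 3*(-5)^2 + 6 = (-500) + (75) + (6) = -419; answer -419

-419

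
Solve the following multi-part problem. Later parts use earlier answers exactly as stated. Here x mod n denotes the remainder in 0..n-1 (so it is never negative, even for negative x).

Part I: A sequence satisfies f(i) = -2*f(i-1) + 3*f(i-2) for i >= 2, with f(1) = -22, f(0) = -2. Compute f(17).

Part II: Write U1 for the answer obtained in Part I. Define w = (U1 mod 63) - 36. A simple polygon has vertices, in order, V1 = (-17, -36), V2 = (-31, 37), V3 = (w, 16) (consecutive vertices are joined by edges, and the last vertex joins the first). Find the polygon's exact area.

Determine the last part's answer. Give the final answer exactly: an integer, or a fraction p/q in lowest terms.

Part I: f(2) = -2*(-22) + 3*(-2) = 38; iterating: f(2)=38, f(3)=-142, f(4)=398, f(5)=-1222, f(6)=3638, f(7)=-10942, f(8)=32798, f(9)=-98422, f(10)=295238, f(11)=-885742, f(12)=2657198, f(13)=-7971622, f(14)=23914838, f(15)=-71744542, f(16)=215233598, f(17)=-645700822; answer -645700822
Part II: U1 = -645700822; w = 2; cross terms: (-17*37 - -31*-36)=-1745, (-31*16 - 2*37)=-570, (2*-36 - -17*16)=200; twice the area = |-2115| = 2115; area = 2115/2; answer 2115/2

2115/2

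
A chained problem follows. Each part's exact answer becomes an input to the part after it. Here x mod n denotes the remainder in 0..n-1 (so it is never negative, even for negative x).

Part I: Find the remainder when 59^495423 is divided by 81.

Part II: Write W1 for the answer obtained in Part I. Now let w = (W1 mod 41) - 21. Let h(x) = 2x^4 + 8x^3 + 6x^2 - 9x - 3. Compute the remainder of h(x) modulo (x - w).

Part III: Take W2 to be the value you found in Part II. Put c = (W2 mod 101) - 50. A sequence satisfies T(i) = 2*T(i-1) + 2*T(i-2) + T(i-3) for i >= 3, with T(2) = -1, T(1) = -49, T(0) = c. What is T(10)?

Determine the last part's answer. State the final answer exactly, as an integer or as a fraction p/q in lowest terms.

-151661

Part I: squarings mod 81: 59^1=59, 59^2=79, 59^4=4, 59^8=16, 59^16=13, 59^32=7, 59^64=49, 59^128=52, 59^256=31, 59^512=70, 59^1024=40, 59^2048=61, 59^4096=76, 59^8192=25, 59^16384=58, 59^32768=43, 59^65536=67, 59^131072=34, 59^262144=22; 59^495423 = 59^1 * 59^2 * 59^4 * 59^8 * 59^16 * 59^32 * 59^256 * 59^512 * 59^1024 * 59^2048 * 59^32768 * 59^65536 * 59^131072 * 59^262144 = 80 (mod 81); answer 80
Part II: W1 = 80; w = 18; remainder = value at the root: 2*(18)^4 + 8*(18)^3 + 6*(18)^2 - 9*(18)^1 - 3 = (209952) + (46656) + (1944) + (-162) + (-3) = 258387; answer 258387
Part III: W2 = 258387; c = -21; T(3) = 2*(-1) + 2*(-49) + 1*(-21) = -121; iterating: T(3)=-121, T(4)=-293, T(5)=-829, T(6)=-2365, T(7)=-6681, T(8)=-18921, T(9)=-53569, T(10)=-151661; answer -151661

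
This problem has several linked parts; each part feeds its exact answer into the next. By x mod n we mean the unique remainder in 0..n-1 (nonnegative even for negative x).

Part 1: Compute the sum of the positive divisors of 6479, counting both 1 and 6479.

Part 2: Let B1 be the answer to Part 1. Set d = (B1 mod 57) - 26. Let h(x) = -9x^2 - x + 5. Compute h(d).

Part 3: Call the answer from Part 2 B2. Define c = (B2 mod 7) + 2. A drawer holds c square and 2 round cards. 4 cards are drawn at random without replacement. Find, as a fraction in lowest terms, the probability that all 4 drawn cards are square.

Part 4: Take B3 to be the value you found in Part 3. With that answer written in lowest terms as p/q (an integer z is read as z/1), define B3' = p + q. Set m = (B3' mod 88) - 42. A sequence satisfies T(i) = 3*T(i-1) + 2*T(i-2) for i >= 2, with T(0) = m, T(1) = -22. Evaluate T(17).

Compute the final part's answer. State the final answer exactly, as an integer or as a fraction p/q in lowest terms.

-21189985534

Part 1: 6479 = 11 * 19 * 31; sigma = (1 + 11) * (1 + 19) * (1 + 31) = 12 * 20 * 32 = 7680; answer 7680
Part 2: B1 = 7680; d = 16; -9*(16)^2 - 1*(16)^1 + 5 = (-2304) + (-16) + (5) = -2315; answer -2315
Part 3: B2 = -2315; c = 4; total draws C(6,4) = 15; favorable C(4,4) = 1; P = 1/15; answer 1/15
Part 4: B3 = 1/15; threaded value p + q = 16; m = -26; T(2) = 3*(-22) + 2*(-26) = -118; iterating: T(2)=-118, T(3)=-398, T(4)=-1430, T(5)=-5086, T(6)=-18118, T(7)=-64526, T(8)=-229814, T(9)=-818494, T(10)=-2915110, T(11)=-10382318, T(12)=-36977174, T(13)=-131696158, T(14)=-469042822, T(15)=-1670520782, T(16)=-5949647990, T(17)=-21189985534; answer -21189985534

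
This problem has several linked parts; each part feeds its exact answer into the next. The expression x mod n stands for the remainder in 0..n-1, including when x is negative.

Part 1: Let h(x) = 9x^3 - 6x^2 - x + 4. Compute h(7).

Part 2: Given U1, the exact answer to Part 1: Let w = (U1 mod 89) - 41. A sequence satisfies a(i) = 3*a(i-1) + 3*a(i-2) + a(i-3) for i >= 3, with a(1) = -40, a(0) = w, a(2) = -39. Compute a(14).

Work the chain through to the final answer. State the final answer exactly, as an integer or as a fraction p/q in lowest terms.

-641437983

Part 1: 9*(7)^3 - 6*(7)^2 - 1*(7)^1 + 4 = (3087) + (-294) + (-7) + (4) = 2790; answer 2790
Part 2: U1 = 2790; w = -10; a(3) = 3*(-39) + 3*(-40) + 1*(-10) = -247; iterating: a(3)=-247, a(4)=-898, a(5)=-3474, a(6)=-13363, a(7)=-51409, a(8)=-197790, a(9)=-760960, a(10)=-2927659, a(11)=-11263647, a(12)=-43334878, a(13)=-166723234, a(14)=-641437983; answer -641437983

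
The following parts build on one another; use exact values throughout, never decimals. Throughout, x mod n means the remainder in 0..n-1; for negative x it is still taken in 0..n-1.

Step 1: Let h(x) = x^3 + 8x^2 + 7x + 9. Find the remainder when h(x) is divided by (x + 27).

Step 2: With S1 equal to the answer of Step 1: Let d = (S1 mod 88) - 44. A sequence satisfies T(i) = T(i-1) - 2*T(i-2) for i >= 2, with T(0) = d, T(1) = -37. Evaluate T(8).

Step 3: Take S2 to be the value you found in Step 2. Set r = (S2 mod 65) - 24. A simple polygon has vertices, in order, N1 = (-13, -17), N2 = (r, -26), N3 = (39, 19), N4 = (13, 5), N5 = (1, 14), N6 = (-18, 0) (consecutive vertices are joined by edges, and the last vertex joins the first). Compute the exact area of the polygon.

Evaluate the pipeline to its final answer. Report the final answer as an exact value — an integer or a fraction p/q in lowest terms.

2647/2

Step 1: remainder = value at the root: 1*(-27)^3 + 8*(-27)^2 + 7*(-27)^1 + 9 = (-19683) + (5832) + (-189) + (9) = -14031; answer -14031
Step 2: S1 = -14031; d = 5; T(2) = 1*(-37) - 2*(5) = -47; iterating: T(2)=-47, T(3)=27, T(4)=121, T(5)=67, T(6)=-175, T(7)=-309, T(8)=41; answer 41
Step 3: S2 = 41; r = 17; cross terms: (-13*-26 - 17*-17)=627, (17*19 - 39*-26)=1337, (39*5 - 13*19)=-52, (13*14 - 1*5)=177, (1*0 - -18*14)=252, (-18*-17 - -13*0)=306; twice the area = |2647| = 2647; area = 2647/2; answer 2647/2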